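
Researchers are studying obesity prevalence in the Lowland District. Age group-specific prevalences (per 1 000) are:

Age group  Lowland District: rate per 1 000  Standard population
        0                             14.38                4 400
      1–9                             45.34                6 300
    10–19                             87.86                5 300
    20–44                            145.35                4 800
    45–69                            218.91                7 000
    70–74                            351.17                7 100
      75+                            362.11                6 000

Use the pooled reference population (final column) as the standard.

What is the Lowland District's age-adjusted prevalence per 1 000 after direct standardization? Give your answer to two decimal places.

188.52

Standard total = 40 900; weights = 0.1076, 0.1540, 0.1296, 0.1174, 0.1711, 0.1736, 0.1467.
Standardized rate: 0.1076×14.38 + 0.1540×45.34 + 0.1296×87.86 + 0.1174×145.35 + 0.1711×218.91 + 0.1736×351.17 + 0.1467×362.11 = 188.5230 per 1 000.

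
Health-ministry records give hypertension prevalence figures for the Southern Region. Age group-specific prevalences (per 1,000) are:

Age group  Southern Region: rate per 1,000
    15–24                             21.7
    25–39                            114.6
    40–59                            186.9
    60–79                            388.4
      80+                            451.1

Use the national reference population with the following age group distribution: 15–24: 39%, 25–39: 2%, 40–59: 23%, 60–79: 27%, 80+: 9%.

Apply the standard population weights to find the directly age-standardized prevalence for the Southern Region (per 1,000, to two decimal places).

199.21

Standard weights: 0.39, 0.02, 0.23, 0.27, 0.09.
Standardized rate: 0.3900×21.7 + 0.0200×114.6 + 0.2300×186.9 + 0.2700×388.4 + 0.0900×451.1 = 199.2090 per 1,000.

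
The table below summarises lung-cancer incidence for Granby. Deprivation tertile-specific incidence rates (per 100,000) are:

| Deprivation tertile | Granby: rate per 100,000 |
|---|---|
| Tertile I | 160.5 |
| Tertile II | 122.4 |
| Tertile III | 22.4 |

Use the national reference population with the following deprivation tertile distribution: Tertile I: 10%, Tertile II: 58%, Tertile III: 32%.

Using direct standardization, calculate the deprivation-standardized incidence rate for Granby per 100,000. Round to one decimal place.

94.2

Standard weights: 0.10, 0.58, 0.32.
Standardized rate: 0.1000×160.5 + 0.5800×122.4 + 0.3200×22.4 = 94.2100 per 100,000.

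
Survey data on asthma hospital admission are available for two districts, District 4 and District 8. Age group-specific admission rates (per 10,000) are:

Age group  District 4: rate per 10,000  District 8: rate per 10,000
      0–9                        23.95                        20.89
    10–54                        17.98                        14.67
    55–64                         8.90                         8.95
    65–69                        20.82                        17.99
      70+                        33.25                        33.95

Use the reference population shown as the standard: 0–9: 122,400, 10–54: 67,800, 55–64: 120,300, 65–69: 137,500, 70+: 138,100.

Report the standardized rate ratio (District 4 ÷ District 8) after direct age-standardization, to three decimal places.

1.075

Standard total = 586,100; weights = 0.2088, 0.1157, 0.2053, 0.2346, 0.2356.
District 4: 0.2088×23.95 + 0.1157×17.98 + 0.2053×8.90 + 0.2346×20.82 + 0.2356×33.25 = 21.6273 per 10,000.
District 8: 0.2088×20.89 + 0.1157×14.67 + 0.2053×8.95 + 0.2346×17.99 + 0.2356×33.95 = 20.1166 per 10,000.
Ratio = 21.6273 ÷ 20.1166 = 1.07510.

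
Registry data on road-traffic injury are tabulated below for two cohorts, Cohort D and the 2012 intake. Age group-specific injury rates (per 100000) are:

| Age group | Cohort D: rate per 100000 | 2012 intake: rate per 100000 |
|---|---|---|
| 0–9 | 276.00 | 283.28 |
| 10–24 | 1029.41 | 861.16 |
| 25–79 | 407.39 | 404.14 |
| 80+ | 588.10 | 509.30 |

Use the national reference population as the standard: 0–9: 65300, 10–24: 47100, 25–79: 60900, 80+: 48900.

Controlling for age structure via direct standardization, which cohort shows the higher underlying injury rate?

Standard total = 222200; weights = 0.2939, 0.2120, 0.2741, 0.2201.
Cohort D: 0.2939×276.00 + 0.2120×1029.41 + 0.2741×407.39 + 0.2201×588.10 = 540.3967 per 100000.
The 2012 intake: 0.2939×283.28 + 0.2120×861.16 + 0.2741×404.14 + 0.2201×509.30 = 488.6396 per 100000.

Cohort D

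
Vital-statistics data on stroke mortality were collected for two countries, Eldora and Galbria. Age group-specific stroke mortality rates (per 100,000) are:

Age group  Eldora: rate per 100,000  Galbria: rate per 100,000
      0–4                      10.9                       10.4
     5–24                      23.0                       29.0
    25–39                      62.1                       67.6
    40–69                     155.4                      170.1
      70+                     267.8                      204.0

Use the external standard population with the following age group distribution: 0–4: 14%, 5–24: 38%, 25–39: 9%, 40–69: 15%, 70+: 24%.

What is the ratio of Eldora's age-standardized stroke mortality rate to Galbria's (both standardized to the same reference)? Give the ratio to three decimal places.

1.112

Standard weights: 0.14, 0.38, 0.09, 0.15, 0.24.
Eldora: 0.1400×10.9 + 0.3800×23.0 + 0.0900×62.1 + 0.1500×155.4 + 0.2400×267.8 = 103.4370 per 100,000.
Galbria: 0.1400×10.4 + 0.3800×29.0 + 0.0900×67.6 + 0.1500×170.1 + 0.2400×204.0 = 93.0350 per 100,000.
Ratio = 103.4370 ÷ 93.0350 = 1.11181.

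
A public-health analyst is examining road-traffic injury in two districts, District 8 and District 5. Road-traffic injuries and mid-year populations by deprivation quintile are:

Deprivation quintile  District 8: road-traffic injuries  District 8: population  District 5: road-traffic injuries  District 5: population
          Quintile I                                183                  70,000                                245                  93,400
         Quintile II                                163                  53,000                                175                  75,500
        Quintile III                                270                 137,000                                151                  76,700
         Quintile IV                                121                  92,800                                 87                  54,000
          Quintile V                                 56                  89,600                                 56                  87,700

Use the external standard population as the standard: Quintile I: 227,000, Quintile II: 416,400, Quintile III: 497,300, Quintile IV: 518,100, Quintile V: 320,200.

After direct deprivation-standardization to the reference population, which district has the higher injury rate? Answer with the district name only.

District 8

Deprivation-specific rates per 100,000 for District 8: 261.43, 307.55, 197.08, 130.39, 62.50.
For District 5: 262.31, 231.79, 196.87, 161.11, 63.85.
Standard total = 1,979,000; weights = 0.1147, 0.2104, 0.2513, 0.2618, 0.1618.
District 8: 0.1147×261.43 + 0.2104×307.55 + 0.2513×197.08 + 0.2618×130.39 + 0.1618×62.50 = 188.4697 per 100,000.
District 5: 0.1147×262.31 + 0.2104×231.79 + 0.2513×196.87 + 0.2618×161.11 + 0.1618×63.85 = 180.8404 per 100,000.
The crude rates (179.25 vs 184.35) would put District 5 higher, but that reflects its deprivation composition; once standardized to a common deprivation structure, District 8 has the higher underlying rate.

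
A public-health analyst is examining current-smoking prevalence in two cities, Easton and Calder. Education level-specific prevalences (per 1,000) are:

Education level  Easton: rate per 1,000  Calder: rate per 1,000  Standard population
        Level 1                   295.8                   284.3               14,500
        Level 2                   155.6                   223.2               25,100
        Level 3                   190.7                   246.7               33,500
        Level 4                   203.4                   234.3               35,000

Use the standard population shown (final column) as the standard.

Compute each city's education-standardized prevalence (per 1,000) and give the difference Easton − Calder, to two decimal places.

Standard total = 108,100; weights = 0.1341, 0.2322, 0.3099, 0.3238.
Easton: 0.1341×295.8 + 0.2322×155.6 + 0.3099×190.7 + 0.3238×203.4 = 200.7596 per 1,000.
Calder: 0.1341×284.3 + 0.2322×223.2 + 0.3099×246.7 + 0.3238×234.3 = 242.2722 per 1,000.
Difference = 200.7596 − 242.2722 = -41.5126.

-41.51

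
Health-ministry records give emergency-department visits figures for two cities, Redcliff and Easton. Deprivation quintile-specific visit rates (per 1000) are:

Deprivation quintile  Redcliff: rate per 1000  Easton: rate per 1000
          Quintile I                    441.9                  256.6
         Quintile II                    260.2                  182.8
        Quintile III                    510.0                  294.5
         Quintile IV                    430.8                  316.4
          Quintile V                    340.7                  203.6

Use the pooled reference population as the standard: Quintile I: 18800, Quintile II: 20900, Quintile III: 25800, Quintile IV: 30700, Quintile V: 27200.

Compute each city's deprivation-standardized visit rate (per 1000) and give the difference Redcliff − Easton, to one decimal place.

145.1

Standard total = 123400; weights = 0.1524, 0.1694, 0.2091, 0.2488, 0.2204.
Redcliff: 0.1524×441.9 + 0.1694×260.2 + 0.2091×510.0 + 0.2488×430.8 + 0.2204×340.7 = 400.2958 per 1000.
Easton: 0.1524×256.6 + 0.1694×182.8 + 0.2091×294.5 + 0.2488×316.4 + 0.2204×203.6 = 255.2196 per 1000.
Difference = 400.2958 − 255.2196 = 145.0762.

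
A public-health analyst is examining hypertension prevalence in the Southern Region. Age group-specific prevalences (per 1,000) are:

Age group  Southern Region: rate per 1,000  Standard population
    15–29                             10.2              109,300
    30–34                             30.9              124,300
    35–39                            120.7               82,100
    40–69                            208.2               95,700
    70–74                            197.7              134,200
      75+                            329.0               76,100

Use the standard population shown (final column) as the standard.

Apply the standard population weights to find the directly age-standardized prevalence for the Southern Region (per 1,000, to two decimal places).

Standard total = 621,700; weights = 0.1758, 0.1999, 0.1321, 0.1539, 0.2159, 0.1224.
Standardized rate: 0.1758×10.2 + 0.1999×30.9 + 0.1321×120.7 + 0.1539×208.2 + 0.2159×197.7 + 0.1224×329.0 = 138.9065 per 1,000.

138.91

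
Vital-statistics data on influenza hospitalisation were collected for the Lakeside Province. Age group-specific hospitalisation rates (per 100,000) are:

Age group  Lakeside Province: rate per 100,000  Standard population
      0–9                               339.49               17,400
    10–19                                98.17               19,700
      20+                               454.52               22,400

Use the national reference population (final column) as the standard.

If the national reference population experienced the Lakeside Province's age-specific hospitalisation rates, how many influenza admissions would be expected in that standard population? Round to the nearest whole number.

180

Expected influenza admissions = Σ (standard pop × age-specific rate ÷ 100,000)
= 17,400×339.49/100,000 + 19,700×98.17/100,000 + 22,400×454.52/100,000
= 59.07 + 19.34 + 101.81 = 180.22.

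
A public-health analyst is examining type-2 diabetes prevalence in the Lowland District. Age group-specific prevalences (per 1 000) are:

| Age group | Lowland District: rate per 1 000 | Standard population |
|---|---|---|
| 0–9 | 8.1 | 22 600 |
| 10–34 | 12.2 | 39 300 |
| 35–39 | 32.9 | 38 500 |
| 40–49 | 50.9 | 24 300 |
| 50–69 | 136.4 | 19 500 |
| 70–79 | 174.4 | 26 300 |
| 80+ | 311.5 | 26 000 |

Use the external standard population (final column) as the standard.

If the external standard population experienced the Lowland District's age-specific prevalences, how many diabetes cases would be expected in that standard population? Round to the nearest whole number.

Expected diabetes cases = Σ (standard pop × age-specific rate ÷ 1 000)
= 22 600×8.1/1 000 + 39 300×12.2/1 000 + 38 500×32.9/1 000 + 24 300×50.9/1 000 + 19 500×136.4/1 000 + 26 300×174.4/1 000 + 26 000×311.5/1 000
= 183.06 + 479.46 + 1266.65 + 1236.87 + 2659.80 + 4586.72 + 8099.00 = 18511.56.

18512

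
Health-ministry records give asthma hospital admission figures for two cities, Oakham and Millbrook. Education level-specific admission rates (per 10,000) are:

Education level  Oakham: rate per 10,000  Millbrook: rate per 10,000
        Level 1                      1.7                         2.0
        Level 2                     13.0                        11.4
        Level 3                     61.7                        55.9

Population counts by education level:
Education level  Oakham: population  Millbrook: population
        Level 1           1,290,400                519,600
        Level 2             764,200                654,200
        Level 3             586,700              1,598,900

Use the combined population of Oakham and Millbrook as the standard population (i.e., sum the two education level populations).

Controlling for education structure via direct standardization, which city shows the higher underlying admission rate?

Oakham

Combined standard total = 5,414,000; weights = 0.3343, 0.2620, 0.4037.
Oakham: 0.3343×1.7 + 0.2620×13.0 + 0.4037×61.7 = 28.8821 per 10,000.
Millbrook: 0.3343×2.0 + 0.2620×11.4 + 0.4037×55.9 = 26.2218 per 10,000.
The crude rates (18.30 vs 35.30) would put Millbrook higher, but that reflects its education composition; once standardized to a common education structure, Oakham has the higher underlying rate.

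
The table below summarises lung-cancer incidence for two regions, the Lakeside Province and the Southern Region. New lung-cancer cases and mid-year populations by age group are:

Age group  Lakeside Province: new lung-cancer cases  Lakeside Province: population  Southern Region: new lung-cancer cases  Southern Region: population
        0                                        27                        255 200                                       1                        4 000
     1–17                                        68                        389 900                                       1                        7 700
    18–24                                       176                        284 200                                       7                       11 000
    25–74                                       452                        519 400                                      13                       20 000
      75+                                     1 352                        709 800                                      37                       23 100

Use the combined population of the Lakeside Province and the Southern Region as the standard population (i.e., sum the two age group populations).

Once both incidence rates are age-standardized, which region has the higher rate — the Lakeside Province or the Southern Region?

Lakeside Province

Age-specific rates per 100 000 for the Lakeside Province: 10.58, 17.44, 61.93, 87.02, 190.48.
For the Southern Region: 25.00, 12.99, 63.64, 65.00, 160.17.
Combined standard total = 2 224 300; weights = 0.1165, 0.1788, 0.1327, 0.2425, 0.3295.
The Lakeside Province: 0.1165×10.58 + 0.1788×17.44 + 0.1327×61.93 + 0.2425×87.02 + 0.3295×190.48 = 96.4341 per 100 000.
The Southern Region: 0.1165×25.00 + 0.1788×12.99 + 0.1327×63.64 + 0.2425×65.00 + 0.3295×160.17 = 82.2196 per 100 000.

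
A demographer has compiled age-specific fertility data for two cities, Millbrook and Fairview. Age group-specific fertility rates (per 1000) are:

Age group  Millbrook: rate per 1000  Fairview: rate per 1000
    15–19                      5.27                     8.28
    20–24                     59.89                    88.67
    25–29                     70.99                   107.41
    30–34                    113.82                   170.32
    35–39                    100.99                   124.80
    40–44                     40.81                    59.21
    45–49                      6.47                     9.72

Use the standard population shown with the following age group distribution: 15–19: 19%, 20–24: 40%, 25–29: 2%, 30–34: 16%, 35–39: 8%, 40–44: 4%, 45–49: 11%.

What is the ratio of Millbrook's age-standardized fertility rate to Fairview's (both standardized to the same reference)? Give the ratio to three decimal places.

0.689

Standard weights: 0.19, 0.40, 0.02, 0.16, 0.08, 0.04, 0.11.
Millbrook: 0.1900×5.27 + 0.4000×59.89 + 0.0200×70.99 + 0.1600×113.82 + 0.0800×100.99 + 0.0400×40.81 + 0.1100×6.47 = 55.0116 per 1000.
Fairview: 0.1900×8.28 + 0.4000×88.67 + 0.0200×107.41 + 0.1600×170.32 + 0.0800×124.80 + 0.0400×59.21 + 0.1100×9.72 = 79.8622 per 1000.
Ratio = 55.0116 ÷ 79.8622 = 0.68883.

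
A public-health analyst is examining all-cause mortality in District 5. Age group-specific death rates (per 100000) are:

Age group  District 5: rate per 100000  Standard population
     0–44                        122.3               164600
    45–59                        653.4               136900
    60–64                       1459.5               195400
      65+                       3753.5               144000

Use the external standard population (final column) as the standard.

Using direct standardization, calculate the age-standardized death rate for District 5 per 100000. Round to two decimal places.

1459.31

Standard total = 640900; weights = 0.2568, 0.2136, 0.3049, 0.2247.
Standardized rate: 0.2568×122.3 + 0.2136×653.4 + 0.3049×1459.5 + 0.2247×3753.5 = 1459.3093 per 100000.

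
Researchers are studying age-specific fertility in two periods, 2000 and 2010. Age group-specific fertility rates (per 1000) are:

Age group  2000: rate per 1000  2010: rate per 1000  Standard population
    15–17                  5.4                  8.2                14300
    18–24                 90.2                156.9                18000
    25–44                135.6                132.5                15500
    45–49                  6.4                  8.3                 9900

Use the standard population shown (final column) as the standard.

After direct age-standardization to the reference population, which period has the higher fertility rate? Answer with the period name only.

2010

Standard total = 57700; weights = 0.2478, 0.3120, 0.2686, 0.1716.
2000: 0.2478×5.4 + 0.3120×90.2 + 0.2686×135.6 + 0.1716×6.4 = 67.0014 per 1000.
2010: 0.2478×8.2 + 0.3120×156.9 + 0.2686×132.5 + 0.1716×8.3 = 87.9962 per 1000.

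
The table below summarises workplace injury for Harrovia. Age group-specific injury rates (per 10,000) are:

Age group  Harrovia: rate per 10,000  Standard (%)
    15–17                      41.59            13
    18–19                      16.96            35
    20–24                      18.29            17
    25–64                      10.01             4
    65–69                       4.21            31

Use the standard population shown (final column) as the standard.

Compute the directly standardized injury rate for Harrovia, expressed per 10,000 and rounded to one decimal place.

Standard weights: 0.13, 0.35, 0.17, 0.04, 0.31.
Standardized rate: 0.1300×41.59 + 0.3500×16.96 + 0.1700×18.29 + 0.0400×10.01 + 0.3100×4.21 = 16.1575 per 10,000.

16.2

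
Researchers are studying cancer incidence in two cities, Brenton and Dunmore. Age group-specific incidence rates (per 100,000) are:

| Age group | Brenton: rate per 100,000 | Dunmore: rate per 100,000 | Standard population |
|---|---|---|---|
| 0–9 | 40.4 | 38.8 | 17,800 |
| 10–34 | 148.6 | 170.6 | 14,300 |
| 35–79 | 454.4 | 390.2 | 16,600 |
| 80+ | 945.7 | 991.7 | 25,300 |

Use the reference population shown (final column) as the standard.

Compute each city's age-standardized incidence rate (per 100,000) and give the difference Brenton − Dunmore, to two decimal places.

Standard total = 74,000; weights = 0.2405, 0.1932, 0.2243, 0.3419.
Brenton: 0.2405×40.4 + 0.1932×148.6 + 0.2243×454.4 + 0.3419×945.7 = 463.6939 per 100,000.
Dunmore: 0.2405×38.8 + 0.1932×170.6 + 0.2243×390.2 + 0.3419×991.7 = 468.8858 per 100,000.
Difference = 463.6939 − 468.8858 = -5.1919.

-5.19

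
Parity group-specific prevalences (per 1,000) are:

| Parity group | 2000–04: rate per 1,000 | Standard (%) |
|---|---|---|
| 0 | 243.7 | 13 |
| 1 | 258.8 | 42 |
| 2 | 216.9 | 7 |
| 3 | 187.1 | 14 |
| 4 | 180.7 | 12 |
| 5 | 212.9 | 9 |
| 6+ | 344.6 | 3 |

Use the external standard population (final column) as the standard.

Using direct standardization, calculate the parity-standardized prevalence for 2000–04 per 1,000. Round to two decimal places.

Standard weights: 0.13, 0.42, 0.07, 0.14, 0.12, 0.09, 0.03.
Standardized rate: 0.1300×243.7 + 0.4200×258.8 + 0.0700×216.9 + 0.1400×187.1 + 0.1200×180.7 + 0.0900×212.9 + 0.0300×344.6 = 232.9370 per 1,000.

232.94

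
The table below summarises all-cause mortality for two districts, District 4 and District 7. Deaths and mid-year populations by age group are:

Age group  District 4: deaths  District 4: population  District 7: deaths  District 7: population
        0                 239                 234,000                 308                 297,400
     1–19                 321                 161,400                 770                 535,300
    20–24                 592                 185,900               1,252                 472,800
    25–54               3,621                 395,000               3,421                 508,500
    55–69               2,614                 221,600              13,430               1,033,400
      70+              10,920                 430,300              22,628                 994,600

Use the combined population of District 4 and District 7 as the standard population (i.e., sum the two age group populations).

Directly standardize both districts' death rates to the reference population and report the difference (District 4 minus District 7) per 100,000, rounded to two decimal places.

94.52

Age-specific rates per 100,000 for District 4: 102.14, 198.88, 318.45, 916.71, 1179.60, 2537.76.
For District 7: 103.56, 143.84, 264.81, 672.76, 1299.59, 2275.09.
Combined standard total = 5,470,200; weights = 0.0971, 0.1274, 0.1204, 0.1652, 0.2294, 0.2605.
District 4: 0.0971×102.14 + 0.1274×198.88 + 0.1204×318.45 + 0.1652×916.71 + 0.2294×1179.60 + 0.2605×2537.76 = 1156.6872 per 100,000.
District 7: 0.0971×103.56 + 0.1274×143.84 + 0.1204×264.81 + 0.1652×672.76 + 0.2294×1299.59 + 0.2605×2275.09 = 1062.1693 per 100,000.
Difference = 1156.6872 − 1062.1693 = 94.5179.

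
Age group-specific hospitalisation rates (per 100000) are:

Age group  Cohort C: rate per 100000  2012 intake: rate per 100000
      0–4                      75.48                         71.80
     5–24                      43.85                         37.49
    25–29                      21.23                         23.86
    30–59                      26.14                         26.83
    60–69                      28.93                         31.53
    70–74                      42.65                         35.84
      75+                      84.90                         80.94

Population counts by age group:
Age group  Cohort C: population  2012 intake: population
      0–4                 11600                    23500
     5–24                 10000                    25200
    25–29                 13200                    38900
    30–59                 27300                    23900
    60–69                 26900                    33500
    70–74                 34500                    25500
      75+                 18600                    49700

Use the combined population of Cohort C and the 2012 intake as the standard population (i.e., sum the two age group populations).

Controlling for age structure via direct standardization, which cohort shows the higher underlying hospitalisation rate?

Combined standard total = 362300; weights = 0.0969, 0.0972, 0.1438, 0.1413, 0.1667, 0.1656, 0.1885.
Cohort C: 0.0969×75.48 + 0.0972×43.85 + 0.1438×21.23 + 0.1413×26.14 + 0.1667×28.93 + 0.1656×42.65 + 0.1885×84.90 = 46.2113 per 100000.
The 2012 intake: 0.0969×71.80 + 0.0972×37.49 + 0.1438×23.86 + 0.1413×26.83 + 0.1667×31.53 + 0.1656×35.84 + 0.1885×80.94 = 44.2717 per 100000.
The crude rates (43.19 vs 46.30) would put the 2012 intake higher, but that reflects its age composition; once standardized to a common age structure, Cohort C has the higher underlying rate.

Cohort C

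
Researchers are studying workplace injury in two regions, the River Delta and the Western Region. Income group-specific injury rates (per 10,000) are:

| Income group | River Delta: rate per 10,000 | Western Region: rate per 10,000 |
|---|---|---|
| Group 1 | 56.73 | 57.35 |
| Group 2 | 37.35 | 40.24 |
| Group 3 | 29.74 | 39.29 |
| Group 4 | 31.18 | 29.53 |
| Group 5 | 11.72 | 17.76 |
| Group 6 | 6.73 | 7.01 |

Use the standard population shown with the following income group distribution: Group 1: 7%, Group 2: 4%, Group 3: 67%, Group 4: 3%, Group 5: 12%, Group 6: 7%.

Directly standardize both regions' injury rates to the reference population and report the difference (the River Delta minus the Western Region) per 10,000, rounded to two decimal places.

Standard weights: 0.07, 0.04, 0.67, 0.03, 0.12, 0.07.
The River Delta: 0.0700×56.73 + 0.0400×37.35 + 0.6700×29.74 + 0.0300×31.18 + 0.1200×11.72 + 0.0700×6.73 = 28.2038 per 10,000.
The Western Region: 0.0700×57.35 + 0.0400×40.24 + 0.6700×39.29 + 0.0300×29.53 + 0.1200×17.76 + 0.0700×7.01 = 35.4562 per 10,000.
Difference = 28.2038 − 35.4562 = -7.2524.

-7.25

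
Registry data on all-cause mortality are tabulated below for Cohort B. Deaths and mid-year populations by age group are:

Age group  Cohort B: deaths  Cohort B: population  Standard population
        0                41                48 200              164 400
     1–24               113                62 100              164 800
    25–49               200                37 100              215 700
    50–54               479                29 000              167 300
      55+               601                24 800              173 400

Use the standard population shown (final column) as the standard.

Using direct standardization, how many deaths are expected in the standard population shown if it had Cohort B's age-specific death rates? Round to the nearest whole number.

Age-specific rates per 100 000 for Cohort B: 85.06, 181.96, 539.08, 1651.72, 2423.39.
Expected deaths = Σ (standard pop × age-specific rate ÷ 100 000)
= 164 400×85.06/100 000 + 164 800×181.96/100 000 + 215 700×539.08/100 000 + 167 300×1651.72/100 000 + 173 400×2423.39/100 000
= 139.84 + 299.88 + 1162.80 + 2763.33 + 4202.15 = 8568.01.

8568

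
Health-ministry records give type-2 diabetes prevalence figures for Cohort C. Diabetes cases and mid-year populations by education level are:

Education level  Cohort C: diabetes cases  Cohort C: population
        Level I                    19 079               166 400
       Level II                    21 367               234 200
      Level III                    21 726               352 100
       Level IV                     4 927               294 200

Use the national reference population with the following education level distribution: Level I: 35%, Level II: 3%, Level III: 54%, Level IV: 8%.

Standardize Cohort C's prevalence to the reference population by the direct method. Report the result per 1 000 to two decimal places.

77.53

Education-specific rates per 1 000 for Cohort C: 114.657, 91.234, 61.704, 16.747.
Standard weights: 0.35, 0.03, 0.54, 0.08.
Standardized rate: 0.3500×114.657 + 0.0300×91.234 + 0.5400×61.704 + 0.0800×16.747 = 77.5271 per 1 000.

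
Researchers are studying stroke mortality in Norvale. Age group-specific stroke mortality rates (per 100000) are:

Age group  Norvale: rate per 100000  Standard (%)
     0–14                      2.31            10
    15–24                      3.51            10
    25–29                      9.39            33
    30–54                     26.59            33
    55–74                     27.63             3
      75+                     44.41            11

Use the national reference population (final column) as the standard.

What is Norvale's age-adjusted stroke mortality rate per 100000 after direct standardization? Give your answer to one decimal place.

18.2

Standard weights: 0.10, 0.10, 0.33, 0.33, 0.03, 0.11.
Standardized rate: 0.1000×2.31 + 0.1000×3.51 + 0.3300×9.39 + 0.3300×26.59 + 0.0300×27.63 + 0.1100×44.41 = 18.1694 per 100000.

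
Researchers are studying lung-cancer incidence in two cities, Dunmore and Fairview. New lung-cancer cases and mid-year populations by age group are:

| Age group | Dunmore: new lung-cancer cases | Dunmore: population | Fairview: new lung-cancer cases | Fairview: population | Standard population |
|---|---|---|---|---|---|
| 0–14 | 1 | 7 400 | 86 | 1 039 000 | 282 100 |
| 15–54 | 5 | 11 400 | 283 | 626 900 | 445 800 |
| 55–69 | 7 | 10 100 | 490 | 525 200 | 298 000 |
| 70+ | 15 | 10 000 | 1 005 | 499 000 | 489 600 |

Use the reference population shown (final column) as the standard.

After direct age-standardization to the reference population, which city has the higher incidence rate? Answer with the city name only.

Age-specific rates per 100 000 for Dunmore: 13.51, 43.86, 69.31, 150.00.
For Fairview: 8.28, 45.14, 93.30, 201.40.
Standard total = 1 515 500; weights = 0.1861, 0.2942, 0.1966, 0.3231.
Dunmore: 0.1861×13.51 + 0.2942×43.86 + 0.1966×69.31 + 0.3231×150.00 = 77.5046 per 100 000.
Fairview: 0.1861×8.28 + 0.2942×45.14 + 0.1966×93.30 + 0.3231×201.40 = 98.2311 per 100 000.
The crude rates (71.98 vs 69.29) would put Dunmore higher, but that reflects its age composition; once standardized to a common age structure, Fairview has the higher underlying rate.

Fairview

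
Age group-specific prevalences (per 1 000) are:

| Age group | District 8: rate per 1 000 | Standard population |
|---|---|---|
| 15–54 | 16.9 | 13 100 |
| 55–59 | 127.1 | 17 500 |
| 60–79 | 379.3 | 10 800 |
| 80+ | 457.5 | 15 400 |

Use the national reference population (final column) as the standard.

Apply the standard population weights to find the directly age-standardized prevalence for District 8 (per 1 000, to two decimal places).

Standard total = 56 800; weights = 0.2306, 0.3081, 0.1901, 0.2711.
Standardized rate: 0.2306×16.9 + 0.3081×127.1 + 0.1901×379.3 + 0.2711×457.5 = 239.2180 per 1 000.

239.22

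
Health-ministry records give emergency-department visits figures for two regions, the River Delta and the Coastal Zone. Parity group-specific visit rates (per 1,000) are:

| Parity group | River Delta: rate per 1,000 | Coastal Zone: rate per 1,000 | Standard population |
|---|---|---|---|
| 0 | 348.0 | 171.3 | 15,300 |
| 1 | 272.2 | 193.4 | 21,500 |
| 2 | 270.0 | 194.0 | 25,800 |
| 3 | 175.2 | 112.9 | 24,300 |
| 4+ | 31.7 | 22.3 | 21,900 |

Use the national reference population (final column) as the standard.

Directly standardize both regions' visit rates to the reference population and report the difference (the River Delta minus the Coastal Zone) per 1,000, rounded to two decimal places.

74.25

Standard total = 108,800; weights = 0.1406, 0.1976, 0.2371, 0.2233, 0.2013.
The River Delta: 0.1406×348.0 + 0.1976×272.2 + 0.2371×270.0 + 0.2233×175.2 + 0.2013×31.7 = 212.2637 per 1,000.
The Coastal Zone: 0.1406×171.3 + 0.1976×193.4 + 0.2371×194.0 + 0.2233×112.9 + 0.2013×22.3 = 138.0150 per 1,000.
Difference = 212.2637 − 138.0150 = 74.2487.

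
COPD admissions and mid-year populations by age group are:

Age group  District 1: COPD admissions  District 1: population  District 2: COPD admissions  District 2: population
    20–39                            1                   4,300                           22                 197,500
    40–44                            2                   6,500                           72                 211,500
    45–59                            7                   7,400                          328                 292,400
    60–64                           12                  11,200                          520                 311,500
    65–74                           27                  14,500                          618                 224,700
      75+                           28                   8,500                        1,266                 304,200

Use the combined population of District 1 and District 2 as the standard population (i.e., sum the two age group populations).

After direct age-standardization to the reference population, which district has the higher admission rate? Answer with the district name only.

District 2

Age-specific rates per 10,000 for District 1: 2.33, 3.08, 9.46, 10.71, 18.62, 32.94.
For District 2: 1.11, 3.40, 11.22, 16.69, 27.50, 41.62.
Combined standard total = 1,594,200; weights = 0.1266, 0.1367, 0.1881, 0.2024, 0.1500, 0.1961.
District 1: 0.1266×2.33 + 0.1367×3.08 + 0.1881×9.46 + 0.2024×10.71 + 0.1500×18.62 + 0.1961×32.94 = 13.9181 per 10,000.
District 2: 0.1266×1.11 + 0.1367×3.40 + 0.1881×11.22 + 0.2024×16.69 + 0.1500×27.50 + 0.1961×41.62 = 18.3850 per 10,000.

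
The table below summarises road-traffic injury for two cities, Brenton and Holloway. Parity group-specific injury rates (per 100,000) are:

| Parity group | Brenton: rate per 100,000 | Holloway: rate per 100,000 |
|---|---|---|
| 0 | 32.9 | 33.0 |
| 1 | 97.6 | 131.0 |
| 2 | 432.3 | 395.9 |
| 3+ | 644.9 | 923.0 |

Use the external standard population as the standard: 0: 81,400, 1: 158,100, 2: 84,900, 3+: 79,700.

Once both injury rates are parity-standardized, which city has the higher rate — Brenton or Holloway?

Holloway

Standard total = 404,100; weights = 0.2014, 0.3912, 0.2101, 0.1972.
Brenton: 0.2014×32.9 + 0.3912×97.6 + 0.2101×432.3 + 0.1972×644.9 = 262.8295 per 100,000.
Holloway: 0.2014×33.0 + 0.3912×131.0 + 0.2101×395.9 + 0.1972×923.0 = 323.1188 per 100,000.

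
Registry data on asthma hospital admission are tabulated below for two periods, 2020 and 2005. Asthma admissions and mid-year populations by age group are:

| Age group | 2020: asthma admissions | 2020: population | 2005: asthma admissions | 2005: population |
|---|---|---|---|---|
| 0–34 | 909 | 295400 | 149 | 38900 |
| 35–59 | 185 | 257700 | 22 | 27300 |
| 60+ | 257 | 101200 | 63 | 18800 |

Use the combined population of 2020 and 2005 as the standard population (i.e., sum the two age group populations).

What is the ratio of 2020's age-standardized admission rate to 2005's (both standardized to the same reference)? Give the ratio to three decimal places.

Age-specific rates per 10000 for 2020: 30.77, 7.18, 25.40.
For 2005: 38.30, 8.06, 33.51.
Combined standard total = 739300; weights = 0.4522, 0.3855, 0.1623.
2020: 0.4522×30.77 + 0.3855×7.18 + 0.1623×25.40 = 20.8041 per 10000.
2005: 0.4522×38.30 + 0.3855×8.06 + 0.1623×33.51 = 25.8661 per 10000.
Ratio = 20.8041 ÷ 25.8661 = 0.80430.

0.804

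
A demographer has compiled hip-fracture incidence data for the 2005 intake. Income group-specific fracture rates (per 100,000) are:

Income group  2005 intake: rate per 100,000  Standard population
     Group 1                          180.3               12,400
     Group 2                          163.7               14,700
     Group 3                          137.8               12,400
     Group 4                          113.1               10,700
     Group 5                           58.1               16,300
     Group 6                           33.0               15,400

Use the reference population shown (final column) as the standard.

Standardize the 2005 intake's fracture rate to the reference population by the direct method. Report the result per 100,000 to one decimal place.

Standard total = 81,900; weights = 0.1514, 0.1795, 0.1514, 0.1306, 0.1990, 0.1880.
Standardized rate: 0.1514×180.3 + 0.1795×163.7 + 0.1514×137.8 + 0.1306×113.1 + 0.1990×58.1 + 0.1880×33.0 = 110.0883 per 100,000.

110.1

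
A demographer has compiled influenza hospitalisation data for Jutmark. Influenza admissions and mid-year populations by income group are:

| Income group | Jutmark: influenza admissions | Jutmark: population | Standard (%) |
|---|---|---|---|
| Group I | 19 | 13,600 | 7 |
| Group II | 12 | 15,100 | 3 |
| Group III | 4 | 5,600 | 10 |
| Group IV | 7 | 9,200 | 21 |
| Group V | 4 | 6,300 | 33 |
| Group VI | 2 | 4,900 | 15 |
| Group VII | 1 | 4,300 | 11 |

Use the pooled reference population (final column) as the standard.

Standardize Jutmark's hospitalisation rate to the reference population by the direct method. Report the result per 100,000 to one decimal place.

Income-specific rates per 100,000 for Jutmark: 139.71, 79.47, 71.43, 76.09, 63.49, 40.82, 23.26.
Standard weights: 0.07, 0.03, 0.10, 0.21, 0.33, 0.15, 0.11.
Standardized rate: 0.0700×139.71 + 0.0300×79.47 + 0.1000×71.43 + 0.2100×76.09 + 0.3300×63.49 + 0.1500×40.82 + 0.1100×23.26 = 64.9176 per 100,000.

64.9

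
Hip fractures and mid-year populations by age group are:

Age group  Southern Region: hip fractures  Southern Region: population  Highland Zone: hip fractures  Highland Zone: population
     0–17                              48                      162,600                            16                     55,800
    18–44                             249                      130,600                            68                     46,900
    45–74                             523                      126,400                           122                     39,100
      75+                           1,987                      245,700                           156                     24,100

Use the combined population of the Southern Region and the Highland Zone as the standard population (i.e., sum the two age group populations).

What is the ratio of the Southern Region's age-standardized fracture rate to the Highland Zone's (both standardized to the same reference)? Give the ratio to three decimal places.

Age-specific rates per 100,000 for the Southern Region: 29.52, 190.66, 413.77, 808.71.
For the Highland Zone: 28.67, 144.99, 312.02, 647.30.
Combined standard total = 831,200; weights = 0.2628, 0.2135, 0.1991, 0.3246.
The Southern Region: 0.2628×29.52 + 0.2135×190.66 + 0.1991×413.77 + 0.3246×808.71 = 393.3557 per 100,000.
The Highland Zone: 0.2628×28.67 + 0.2135×144.99 + 0.1991×312.02 + 0.3246×647.30 = 310.7311 per 100,000.
Ratio = 393.3557 ÷ 310.7311 = 1.26590.

1.266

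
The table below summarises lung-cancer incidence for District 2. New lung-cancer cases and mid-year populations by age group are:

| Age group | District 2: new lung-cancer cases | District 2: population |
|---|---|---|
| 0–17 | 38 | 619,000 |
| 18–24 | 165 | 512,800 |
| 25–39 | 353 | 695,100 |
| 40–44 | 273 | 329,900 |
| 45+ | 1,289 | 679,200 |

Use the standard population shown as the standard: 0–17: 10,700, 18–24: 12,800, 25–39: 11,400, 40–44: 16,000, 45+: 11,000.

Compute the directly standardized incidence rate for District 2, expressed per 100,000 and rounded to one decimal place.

72.2

Age-specific rates per 100,000 for District 2: 6.14, 32.18, 50.78, 82.75, 189.78.
Standard total = 61,900; weights = 0.1729, 0.2068, 0.1842, 0.2585, 0.1777.
Standardized rate: 0.1729×6.14 + 0.2068×32.18 + 0.1842×50.78 + 0.2585×82.75 + 0.1777×189.78 = 72.1829 per 100,000.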